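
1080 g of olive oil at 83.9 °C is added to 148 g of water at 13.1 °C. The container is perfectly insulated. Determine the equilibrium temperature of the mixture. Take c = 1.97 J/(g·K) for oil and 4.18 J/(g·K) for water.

T_f ≈ 68.0 °C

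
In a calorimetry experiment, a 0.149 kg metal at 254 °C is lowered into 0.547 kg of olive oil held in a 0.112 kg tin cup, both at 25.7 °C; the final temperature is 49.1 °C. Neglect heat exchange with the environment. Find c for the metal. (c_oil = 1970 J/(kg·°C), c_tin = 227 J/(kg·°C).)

c ≈ 845 J/(kg·°C)

Net heat exchanged in the isolated system is zero:
0.149×c×(49.1 − 254) + 0.547×1970×(49.1 − 25.7) + 0.112×227×(49.1 − 25.7) = 0
-30.53 c = -25811
c = -25811/-30.53 ≈ 845.4 J/(kg·°C)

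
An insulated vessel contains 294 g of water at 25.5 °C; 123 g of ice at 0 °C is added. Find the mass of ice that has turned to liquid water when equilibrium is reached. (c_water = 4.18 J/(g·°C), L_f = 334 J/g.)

Water can give up m c ΔT = 294·4.18·25.5 = 31337 J before reaching 0 °C.
Melting all 123 g of ice would need 123·334 = 41082 J.
31337 J < 41082 J, so only part of the ice melts and the system sits at 0 °C.
Mass melted = 31337/334 ≈ 93.82 g.

m_melted ≈ 93.8 g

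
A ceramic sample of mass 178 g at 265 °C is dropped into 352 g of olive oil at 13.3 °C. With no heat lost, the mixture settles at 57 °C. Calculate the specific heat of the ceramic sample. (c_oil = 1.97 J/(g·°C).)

c ≈ 0.818 J/(g·°C)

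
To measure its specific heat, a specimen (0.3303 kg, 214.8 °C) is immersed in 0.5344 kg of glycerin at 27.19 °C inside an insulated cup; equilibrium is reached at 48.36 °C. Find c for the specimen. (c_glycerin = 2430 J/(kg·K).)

c ≈ 500 J/(kg·K)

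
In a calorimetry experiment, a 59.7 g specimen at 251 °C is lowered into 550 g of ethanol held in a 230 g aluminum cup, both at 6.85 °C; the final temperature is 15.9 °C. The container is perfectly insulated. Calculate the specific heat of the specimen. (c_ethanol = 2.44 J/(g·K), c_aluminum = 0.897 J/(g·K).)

c ≈ 0.998 J/(g·K)

Taking heat into each body as positive, Σ m c ΔT = 0:
59.7·c·(15.9 − 251) + 550·2.44·(15.9 − 6.85) + 230·0.897·(15.9 − 6.85) = 0
-14035 c = -14012
c = -14012/-14035 ≈ 0.9983 J/(g·K)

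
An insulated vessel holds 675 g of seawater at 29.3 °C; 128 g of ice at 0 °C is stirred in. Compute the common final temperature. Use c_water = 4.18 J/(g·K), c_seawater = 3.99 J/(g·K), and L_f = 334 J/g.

T_f ≈ 11.2 °C

Taking heat into each body as positive, Σ m c ΔT = 0:
fusion: m_ice L_f = 128×334 = 42752; meltwater 0→T: 128×4.18×T = 535.04 T; seawater: 2693.2(T − 29.3)
3228.3 T = 78912 − 42752 = 36160
T ≈ 11.20 °C. Since T > 0 °C, the all-ice-melts assumption holds.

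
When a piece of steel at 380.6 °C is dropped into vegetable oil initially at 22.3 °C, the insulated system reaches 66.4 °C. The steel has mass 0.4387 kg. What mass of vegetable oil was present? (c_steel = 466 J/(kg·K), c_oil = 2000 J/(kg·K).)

m ≈ 0.728 kg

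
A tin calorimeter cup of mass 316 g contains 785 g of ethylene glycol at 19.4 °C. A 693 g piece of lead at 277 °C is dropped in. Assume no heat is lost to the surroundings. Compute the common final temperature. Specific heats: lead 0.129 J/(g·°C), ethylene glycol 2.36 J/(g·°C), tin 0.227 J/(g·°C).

Net heat exchanged in the isolated system is zero:
693*0.129*(T − 277) + 785*2.36*(T − 19.4) + 316*0.227*(T − 19.4) = 0
(89.4 + 1852.6 + 71.73) T = 89.4*277 + 1852.6*19.4 + 71.73*19.4
T = 62095 / 2013.7 = 30.8 °C

T_f ≈ 30.8 °C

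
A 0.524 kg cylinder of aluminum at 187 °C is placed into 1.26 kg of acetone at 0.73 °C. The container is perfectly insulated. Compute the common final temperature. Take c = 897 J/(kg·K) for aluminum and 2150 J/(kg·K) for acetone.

Energy conservation, ΣQ = 0:
0.524×897×(T − 187) + 1.26×2150×(T − 0.73) = 0
3179 T = 89873
T ≈ 28.27 °C

T_f ≈ 28.3 °C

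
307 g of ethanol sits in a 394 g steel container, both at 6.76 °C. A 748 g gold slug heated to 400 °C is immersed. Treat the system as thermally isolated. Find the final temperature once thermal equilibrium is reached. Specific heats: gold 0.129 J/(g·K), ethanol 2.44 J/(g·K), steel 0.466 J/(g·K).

Energy conservation, ΣQ = 0:
748×0.129×(T − 400) + 307×2.44×(T − 6.76) + 394×0.466×(T − 6.76) = 0
96.49(T − 400) + 749.08(T − 6.76) + 183.6(T − 6.76) = 0
1029.2 T = 44902
T = 44902/1029.2 ≈ 43.63 °C

T_f ≈ 43.6 °C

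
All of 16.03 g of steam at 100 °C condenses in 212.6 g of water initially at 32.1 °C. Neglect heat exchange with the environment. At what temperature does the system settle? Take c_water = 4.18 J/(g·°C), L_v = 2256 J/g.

T_f ≈ 74.7 °C

Conservation of energy gives ΣQ = 0:
steam→water at 100 °C releases m L_v = 16.03×2256 = 36164; condensed water 100 °C→T: 67.01(T − 100); original water: 888.67(T − 32.1)
955.67 T = 36164 + 6700.5 + 28526 = 71390
T ≈ 74.70 °C, under the boiling point, so the assumption holds.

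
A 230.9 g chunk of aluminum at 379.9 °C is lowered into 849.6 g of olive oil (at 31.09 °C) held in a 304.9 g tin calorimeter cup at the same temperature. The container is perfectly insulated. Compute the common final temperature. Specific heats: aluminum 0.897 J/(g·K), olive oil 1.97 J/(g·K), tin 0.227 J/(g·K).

T_f ≈ 68.1 °C

Setting the total heat transfer to zero:
230.9*0.897*(T − 379.9) + 849.6*1.97*(T − 31.09) + 304.9*0.227*(T − 31.09) = 0
(207.12 + 1673.7 + 69.21) T = 207.12*379.9 + 1673.7*31.09 + 69.21*31.09
T = 132871 / 1950 = 68.1 °C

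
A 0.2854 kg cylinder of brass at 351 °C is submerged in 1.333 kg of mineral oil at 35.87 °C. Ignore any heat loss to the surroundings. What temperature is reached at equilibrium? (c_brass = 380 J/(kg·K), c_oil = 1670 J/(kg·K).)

T_f ≈ 50.5 °C

Set heat shed by the hot body equal to heat absorbed by the cold body:
0.2854×380×(351 − T) = 1.333×1670×(T − 35.87)
108.45(351 − T) = 2226.1(T − 35.87)
2334.6 T = 117917  ⇒  T ≈ 50.51 °C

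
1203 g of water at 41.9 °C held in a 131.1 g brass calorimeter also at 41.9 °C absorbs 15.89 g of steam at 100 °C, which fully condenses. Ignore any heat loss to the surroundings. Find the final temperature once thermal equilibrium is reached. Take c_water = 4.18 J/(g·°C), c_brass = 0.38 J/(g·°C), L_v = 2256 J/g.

T_f ≈ 49.6 °C

Sum of m c ΔT and latent-heat terms is zero:
latent heat released on condensation: 15.89×2256 = 35848; condensate cools 100→T: 15.89×4.18×(T − 100) = 66.42(T − 100); water warms: 1203×4.18×(T − 41.9) = 5028.5(T − 41.9); cup: 49.82(T − 41.9)
5144.8 T = 35848 + 6642 + 212783 = 255273
T ≈ 49.62 °C — below 100 °C, confirming all the steam condensed.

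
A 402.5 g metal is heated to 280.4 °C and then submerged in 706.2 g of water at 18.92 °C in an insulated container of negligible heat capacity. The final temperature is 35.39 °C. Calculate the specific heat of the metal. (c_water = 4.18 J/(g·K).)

c ≈ 0.493 J/(g·K)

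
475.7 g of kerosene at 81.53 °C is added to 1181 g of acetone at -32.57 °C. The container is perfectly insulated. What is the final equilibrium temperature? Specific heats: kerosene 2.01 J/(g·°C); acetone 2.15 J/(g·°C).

Set heat shed by the hot body equal to heat absorbed by the cold body:
475.7·2.01·(81.53 − T) = 1181·2.15·(T − (-32.57))
956.16(81.53 − T) = 2539.2(T − (-32.57))
3495.3 T = -4744.6  ⇒  T ≈ -1.36 °C

T_f ≈ -1.4 °C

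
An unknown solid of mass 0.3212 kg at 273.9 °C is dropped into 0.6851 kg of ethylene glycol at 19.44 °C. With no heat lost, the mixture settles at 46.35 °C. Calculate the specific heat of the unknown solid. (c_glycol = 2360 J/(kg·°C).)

c ≈ 595 J/(kg·°C)

Taking heat into each body as positive, Σ m c ΔT = 0:
0.3212×c×(46.35 − 273.9) + 0.6851×2360×(46.35 − 19.44) = 0
-73.09 c = -43509
c = -43509/-73.09 ≈ 595.3 J/(kg·°C)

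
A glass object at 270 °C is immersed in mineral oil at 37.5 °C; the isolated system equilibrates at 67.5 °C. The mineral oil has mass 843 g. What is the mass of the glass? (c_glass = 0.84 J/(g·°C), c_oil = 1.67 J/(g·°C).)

m ≈ 248 g

Heat lost by the glass = heat gained by the oil:
m·0.84·(270 − 67.5) = 843·1.67·(67.5 − 37.5)
170.1 m = 42234  ⇒  m ≈ 248.3 g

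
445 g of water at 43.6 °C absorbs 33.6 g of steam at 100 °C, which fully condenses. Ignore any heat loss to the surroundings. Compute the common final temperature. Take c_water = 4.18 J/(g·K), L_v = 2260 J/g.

T_f ≈ 85.5 °C

Setting the total heat transfer to zero:
latent heat released on condensation: 33.6·2260 = 75936
  condensed water 100 °C→T: 140.45(T − 100)
  water warms: 445·4.18·(T − 43.6) = 1860.1(T − 43.6)
2000.5 T = 75936 + 14045 + 81100 = 171081
T ≈ 85.52 °C, under the boiling point, so the assumption holds.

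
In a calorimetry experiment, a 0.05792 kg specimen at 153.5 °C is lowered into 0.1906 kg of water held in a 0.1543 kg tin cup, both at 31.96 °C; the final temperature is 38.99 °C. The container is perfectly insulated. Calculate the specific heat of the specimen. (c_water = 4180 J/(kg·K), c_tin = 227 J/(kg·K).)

c ≈ 882 J/(kg·K)

Conservation of energy gives ΣQ = 0:
0.05792·c·(38.99 − 153.5) + 0.1906·4180·(38.99 − 31.96) + 0.1543·227·(38.99 − 31.96) = 0
-6.632 c = -5847.1
c = -5847.1/-6.632 ≈ 881.6 J/(kg·K)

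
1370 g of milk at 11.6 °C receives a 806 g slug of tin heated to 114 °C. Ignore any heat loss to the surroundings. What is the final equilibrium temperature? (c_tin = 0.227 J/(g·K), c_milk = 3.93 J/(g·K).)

T_f ≈ 15.0 °C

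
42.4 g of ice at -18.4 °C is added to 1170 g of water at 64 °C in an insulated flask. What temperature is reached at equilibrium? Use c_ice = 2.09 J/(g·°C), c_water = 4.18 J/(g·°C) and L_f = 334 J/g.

Heat gained plus heat lost sum to zero:
warm ice to 0 °C: 42.4·2.09·(0 − (-18.4)) = 1630.5; latent heat to melt: 42.4·334 = 14162; meltwater 0→T: 42.4·4.18·T = 177.23 T; water cools: 1170·4.18·(T − 64) = 4890.6(T − 64)
5067.8 T = 312998 − 15792 = 297206
T ≈ 58.65 °C — above 0 °C, consistent with complete melting.

T_f ≈ 58.6 °C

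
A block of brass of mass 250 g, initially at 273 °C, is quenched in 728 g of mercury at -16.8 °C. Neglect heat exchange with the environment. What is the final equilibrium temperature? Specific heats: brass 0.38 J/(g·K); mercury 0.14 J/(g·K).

Taking heat into each body as positive, Σ m c ΔT = 0:
250×0.38×(T − 273) + 728×0.14×(T − (-16.8)) = 0
196.92 T = 24223
T ≈ 123.01 °C

T_f ≈ 123.0 °C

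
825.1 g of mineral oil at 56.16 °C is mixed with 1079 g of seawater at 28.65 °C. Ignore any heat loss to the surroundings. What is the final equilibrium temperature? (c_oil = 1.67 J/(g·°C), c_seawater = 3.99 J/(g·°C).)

T_f ≈ 35.3 °C

Setting the total heat transfer to zero:
825.1×1.67×(T − 56.16) + 1079×3.99×(T − 28.65) = 0
1377.9(T − 56.16) + 4305.2(T − 28.65) = 0
5683.1 T = 200728
T = 200728/5683.1 ≈ 35.32 °C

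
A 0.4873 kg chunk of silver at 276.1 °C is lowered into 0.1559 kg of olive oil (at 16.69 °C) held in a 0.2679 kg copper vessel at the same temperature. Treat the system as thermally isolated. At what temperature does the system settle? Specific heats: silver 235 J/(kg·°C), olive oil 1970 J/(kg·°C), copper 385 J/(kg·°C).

T_f ≈ 73.3 °C

T_f is the heat-capacity-weighted average of the initial temperatures:
T_f = (114.52*276.1 + 307.12*16.69 + 103.14*16.69) / (114.52 + 307.12 + 103.14)
    = 38465 / 524.78 ≈ 73.30 °C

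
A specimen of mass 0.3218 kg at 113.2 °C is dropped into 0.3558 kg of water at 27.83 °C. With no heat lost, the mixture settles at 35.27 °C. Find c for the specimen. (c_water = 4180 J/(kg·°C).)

c ≈ 441 J/(kg·°C)

Setting the total heat transfer to zero:
0.3218·c·(35.27 − 113.2) + 0.3558·4180·(35.27 − 27.83) = 0
-25.08 c = -11065
c = -11065/-25.08 ≈ 441.2 J/(kg·°C)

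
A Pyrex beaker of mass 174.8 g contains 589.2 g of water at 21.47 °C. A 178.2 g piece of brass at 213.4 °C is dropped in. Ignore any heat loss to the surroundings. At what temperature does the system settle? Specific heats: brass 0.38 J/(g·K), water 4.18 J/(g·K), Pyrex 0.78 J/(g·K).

T_f ≈ 26.3 °C

Net heat exchanged in the isolated system is zero:
178.2*0.38*(T − 213.4) + 589.2*4.18*(T − 21.47) + 174.8*0.78*(T − 21.47) = 0
67.72(T − 213.4) + 2462.9(T − 21.47) + 136.34(T − 21.47) = 0
2666.9 T = 70255
T = 70255 / 2666.9 = 26.3 °C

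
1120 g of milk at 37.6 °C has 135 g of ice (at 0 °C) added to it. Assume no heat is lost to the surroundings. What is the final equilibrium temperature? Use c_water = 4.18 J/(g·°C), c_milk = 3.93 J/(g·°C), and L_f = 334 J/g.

T_f ≈ 24.2 °C

Heat gained plus heat lost sum to zero:
melt ice: 135·334 = 45090
  warm the meltwater: 564.3 T
  milk: 4401.6(T − 37.6)
4965.9 T = 165500 − 45090 = 120410
T ≈ 24.25 °C (positive, so assuming full melt was valid).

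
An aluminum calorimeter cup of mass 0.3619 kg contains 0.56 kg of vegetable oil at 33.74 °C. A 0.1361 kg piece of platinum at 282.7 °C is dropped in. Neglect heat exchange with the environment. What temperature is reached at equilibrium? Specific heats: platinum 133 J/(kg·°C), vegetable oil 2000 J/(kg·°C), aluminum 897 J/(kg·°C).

T_f ≈ 36.8 °C

Taking heat into each body as positive, Σ m c ΔT = 0:
0.1361×133×(T − 282.7) + 0.56×2000×(T − 33.74) + 0.3619×897×(T − 33.74) = 0
18.1(T − 282.7) + 1120(T − 33.74) + 324.62(T − 33.74) = 0
(18.1 + 1120 + 324.62) T = 18.1×282.7 + 1120×33.74 + 324.62×33.74
T = 53859/1462.7 ≈ 36.82 °C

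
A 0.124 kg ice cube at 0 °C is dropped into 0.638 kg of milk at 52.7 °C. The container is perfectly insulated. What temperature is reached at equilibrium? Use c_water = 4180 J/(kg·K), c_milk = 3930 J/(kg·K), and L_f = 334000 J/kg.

T_f ≈ 30.0 °C

Net heat exchanged in the isolated system is zero:
latent heat to melt: 0.124·334000 = 41416
  meltwater 0→T: 0.124·4180·T = 518.32 T
  milk cools: 0.638·3930·(T − 52.7) = 2507.3(T − 52.7)
3025.7 T = 132137 − 41416 = 90721
T ≈ 29.98 °C (positive, so assuming full melt was valid).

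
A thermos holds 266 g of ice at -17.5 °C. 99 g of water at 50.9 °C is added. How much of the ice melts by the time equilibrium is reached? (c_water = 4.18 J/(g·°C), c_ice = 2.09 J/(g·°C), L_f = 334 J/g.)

m_melted ≈ 33.9 g

Water can give up m c ΔT = 99·4.18·50.9 = 21063 J before reaching 0 °C.
Of that, 266·2.09·17.5 = 9728.9 J goes to bring the ice to 0 °C, leaving 11334 J.
Melting all 266 g of ice would need 266·334 = 88844 J.
11334 J < 88844 J, so only part of the ice melts and the system sits at 0 °C.
m_melt = 11334 / L_f = 33.94 g.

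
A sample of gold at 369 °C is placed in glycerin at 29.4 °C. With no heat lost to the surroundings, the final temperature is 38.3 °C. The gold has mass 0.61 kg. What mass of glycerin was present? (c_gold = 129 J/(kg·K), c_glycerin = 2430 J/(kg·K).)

Heat gained plus heat lost sum to zero:
0.61·129·(38.3 − 369) + m·2430·(38.3 − 29.4) = 0
21627 m = 26023
m = 26023/21627 ≈ 1.203 kg

m ≈ 1.2 kg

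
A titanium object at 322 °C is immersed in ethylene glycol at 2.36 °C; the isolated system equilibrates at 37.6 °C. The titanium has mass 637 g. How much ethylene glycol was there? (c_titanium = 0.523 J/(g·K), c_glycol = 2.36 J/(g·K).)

Conservation of energy gives ΣQ = 0:
637×0.523×(37.6 − 322) + m×2.36×(37.6 − 2.36) = 0
83.17 m = 94748
m = 94748/83.17 ≈ 1139 g

m ≈ 1140 g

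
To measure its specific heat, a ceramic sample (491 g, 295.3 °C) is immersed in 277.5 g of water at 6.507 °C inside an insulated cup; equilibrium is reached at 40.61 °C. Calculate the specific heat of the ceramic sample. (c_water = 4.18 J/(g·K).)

Heat lost by the ceramic sample = heat gained by the water:
491·c·(295.3 − 40.61) = 277.5·4.18·(40.61 − 6.507)
125053 c = 39558  ⇒  c ≈ 0.3163 J/(g·K)

c ≈ 0.316 J/(g·K)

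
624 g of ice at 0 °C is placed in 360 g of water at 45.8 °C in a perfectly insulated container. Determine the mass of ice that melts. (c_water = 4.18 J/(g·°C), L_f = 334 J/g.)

Water can give up m c ΔT = 360×4.18×45.8 = 68920 J before reaching 0 °C.
Fully melting the ice requires m_ice L_f = 624×334 = 208416 J.
That's not enough to melt it all — equilibrium is at 0 °C with ice remaining.
Mass melted = 68920/334 ≈ 206.3 g.

m_melted ≈ 206 g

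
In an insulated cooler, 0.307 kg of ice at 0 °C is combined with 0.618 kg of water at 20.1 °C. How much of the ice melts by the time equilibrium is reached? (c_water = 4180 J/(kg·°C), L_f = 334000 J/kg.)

Water can give up m c ΔT = 0.618·4180·20.1 = 51923 J before reaching 0 °C.
Fully melting the ice requires m_ice L_f = 0.307·334000 = 102538 J.
51923 J < 102538 J, so only part of the ice melts and the system sits at 0 °C.
m_melt = 51923 / L_f = 0.1555 kg.

m_melted ≈ 0.155 kg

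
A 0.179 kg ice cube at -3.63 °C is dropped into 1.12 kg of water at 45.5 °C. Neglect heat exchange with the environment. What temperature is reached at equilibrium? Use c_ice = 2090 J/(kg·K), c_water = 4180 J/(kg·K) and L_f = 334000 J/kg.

Setting the total heat transfer to zero:
ice -3.63→0 °C: 0.179·2090·3.63 = 1358; melt ice: 0.179·334000 = 59786; warm the meltwater: 748.22 T; water: 4681.6(T − 45.5)
5429.8 T = 213013 − 61144 = 151869
T ≈ 27.97 °C — above 0 °C, consistent with complete melting.

T_f ≈ 28.0 °C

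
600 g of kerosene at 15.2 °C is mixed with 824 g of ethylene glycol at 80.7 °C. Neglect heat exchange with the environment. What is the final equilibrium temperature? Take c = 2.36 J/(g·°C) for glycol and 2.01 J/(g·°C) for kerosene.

T_f is the heat-capacity-weighted average of the initial temperatures:
T_f = (1944.6·80.7 + 1206·15.2) / (1944.6 + 1206)
    = 175264 / 3150.6 ≈ 55.63 °C

T_f ≈ 55.6 °C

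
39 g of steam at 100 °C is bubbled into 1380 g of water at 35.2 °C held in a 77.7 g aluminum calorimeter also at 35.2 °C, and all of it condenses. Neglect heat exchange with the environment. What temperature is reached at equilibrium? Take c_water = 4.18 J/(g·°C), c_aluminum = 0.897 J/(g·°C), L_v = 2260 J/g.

T_f ≈ 51.6 °C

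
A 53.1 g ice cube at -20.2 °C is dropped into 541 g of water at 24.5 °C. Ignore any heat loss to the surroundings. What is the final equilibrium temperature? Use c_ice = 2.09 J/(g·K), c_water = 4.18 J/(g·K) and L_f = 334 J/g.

Energy conservation, ΣQ = 0:
warm ice to 0 °C: 53.1·2.09·(0 − (-20.2)) = 2241.8
  latent heat to melt: 53.1·334 = 17735
  meltwater 0→T: 53.1·4.18·T = 221.96 T
  water: 2261.4(T − 24.5)
2483.3 T = 55404 − 19977 = 35427
T ≈ 14.27 °C (positive, so assuming full melt was valid).

T_f ≈ 14.3 °C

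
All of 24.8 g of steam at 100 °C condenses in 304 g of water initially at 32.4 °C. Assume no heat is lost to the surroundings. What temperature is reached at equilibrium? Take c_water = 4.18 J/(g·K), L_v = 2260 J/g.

T_f ≈ 78.3 °C

Heat gained plus heat lost sum to zero:
condense steam: −24.8×2260 = −56048
  condensed water 100 °C→T: 103.66(T − 100)
  original water: 1270.7(T − 32.4)
1374.4 T = 56048 + 10366 + 41171 = 107586
T ≈ 78.28 °C (< 100 °C, so full condensation is consistent).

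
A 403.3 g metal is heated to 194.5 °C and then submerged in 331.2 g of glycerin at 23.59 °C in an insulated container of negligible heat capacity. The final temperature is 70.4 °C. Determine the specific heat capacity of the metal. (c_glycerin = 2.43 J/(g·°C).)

c ≈ 0.753 J/(g·°C)

Heat lost by the metal = heat gained by the glycerin:
403.3·c·(194.5 − 70.4) = 331.2·2.43·(70.4 − 23.59)
50050 c = 37673  ⇒  c ≈ 0.7527 J/(g·°C)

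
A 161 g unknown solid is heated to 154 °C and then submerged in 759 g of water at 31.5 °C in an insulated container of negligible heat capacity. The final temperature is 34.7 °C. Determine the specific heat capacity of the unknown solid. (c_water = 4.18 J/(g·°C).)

c ≈ 0.529 J/(g·°C)

Net heat exchanged in the isolated system is zero:
161·c·(34.7 − 154) + 759·4.18·(34.7 − 31.5) = 0
-19207 c = -10152
c = -10152/-19207 ≈ 0.5286 J/(g·°C)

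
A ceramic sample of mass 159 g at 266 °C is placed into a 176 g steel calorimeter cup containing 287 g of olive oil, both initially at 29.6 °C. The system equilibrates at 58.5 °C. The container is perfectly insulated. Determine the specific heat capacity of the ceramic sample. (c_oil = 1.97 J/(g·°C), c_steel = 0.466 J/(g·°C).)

Heat gained plus heat lost sum to zero:
159·c·(58.5 − 266) + 287·1.97·(58.5 − 29.6) + 176·0.466·(58.5 − 29.6) = 0
-32992 c = -18710
c = -18710/-32992 ≈ 0.5671 J/(g·°C)

c ≈ 0.567 J/(g·°C)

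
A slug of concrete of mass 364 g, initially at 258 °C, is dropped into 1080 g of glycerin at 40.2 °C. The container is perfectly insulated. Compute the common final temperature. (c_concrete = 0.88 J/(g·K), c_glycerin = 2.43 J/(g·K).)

T_f ≈ 63.9 °C

|Q_concrete| = |Q_glycerin|:
364·0.88·(258 − T) = 1080·2.43·(T − 40.2)
320.32(258 − T) = 2624.4(T − 40.2)
2944.7 T = 188143  ⇒  T ≈ 63.89 °C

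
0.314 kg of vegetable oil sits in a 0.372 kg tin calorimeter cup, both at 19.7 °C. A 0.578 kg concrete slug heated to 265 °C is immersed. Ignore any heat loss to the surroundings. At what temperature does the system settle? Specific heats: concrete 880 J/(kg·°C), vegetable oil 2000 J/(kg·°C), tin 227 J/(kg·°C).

With ΣQ=0 the equilibrium temperature is the m·c-weighted mean:
T_f = (508.64×265 + 628×19.7 + 84.44×19.7) / (508.64 + 628 + 84.44)
    = 148825 / 1221.1 ≈ 121.88 °C

T_f ≈ 121.9 °C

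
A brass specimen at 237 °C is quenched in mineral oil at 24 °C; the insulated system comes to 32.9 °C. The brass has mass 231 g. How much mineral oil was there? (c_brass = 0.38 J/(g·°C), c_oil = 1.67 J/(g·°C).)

|Q_brass| = |Q_oil|:
231·0.38·(237 − 32.9) = m·1.67·(32.9 − 24)
14.86 m = 17916  ⇒  m ≈ 1205 g

m ≈ 1210 g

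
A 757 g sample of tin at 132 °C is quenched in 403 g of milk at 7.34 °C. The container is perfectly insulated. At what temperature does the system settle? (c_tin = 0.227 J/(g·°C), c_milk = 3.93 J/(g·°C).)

Energy conservation, ΣQ = 0:
757*0.227*(T − 132) + 403*3.93*(T − 7.34) = 0
171.84(T − 132) + 1583.8(T − 7.34) = 0
1755.6 T = 34308
T = 34308 / 1755.6 = 19.5 °C

T_f ≈ 19.5 °C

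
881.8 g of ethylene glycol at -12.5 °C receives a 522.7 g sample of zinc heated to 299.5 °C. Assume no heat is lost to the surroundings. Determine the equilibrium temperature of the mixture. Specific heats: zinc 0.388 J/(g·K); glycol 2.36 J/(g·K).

T_f ≈ 15.2 °C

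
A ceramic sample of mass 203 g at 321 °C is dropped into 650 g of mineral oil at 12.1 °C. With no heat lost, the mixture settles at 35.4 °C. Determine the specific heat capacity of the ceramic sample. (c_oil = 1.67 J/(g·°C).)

Heat lost by the ceramic sample = heat gained by the oil:
203×c×(321 − 35.4) = 650×1.67×(35.4 − 12.1)
57977 c = 25292  ⇒  c ≈ 0.4362 J/(g·°C)

c ≈ 0.436 J/(g·°C)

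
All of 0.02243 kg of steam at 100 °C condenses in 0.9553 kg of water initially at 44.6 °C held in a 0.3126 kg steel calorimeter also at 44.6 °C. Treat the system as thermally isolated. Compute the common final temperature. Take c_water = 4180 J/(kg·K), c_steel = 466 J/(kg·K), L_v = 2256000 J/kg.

Net heat exchanged in the isolated system is zero:
latent heat released on condensation: 0.02243·2256000 = 50602
  condensed water 100 °C→T: 93.76(T − 100)
  original water: 3993.2(T − 44.6)
  cup: 145.67(T − 44.6)
4232.6 T = 50602 + 9375.7 + 184592 = 244569
T ≈ 57.78 °C (< 100 °C, so full condensation is consistent).

T_f ≈ 57.8 °C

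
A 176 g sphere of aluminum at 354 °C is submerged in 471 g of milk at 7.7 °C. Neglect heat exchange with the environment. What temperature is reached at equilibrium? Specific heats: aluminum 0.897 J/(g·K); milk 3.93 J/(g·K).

T_f ≈ 34.9 °C

T_f is the heat-capacity-weighted average of the initial temperatures:
T_f = (157.87·354 + 1851·7.7) / (157.87 + 1851)
    = 70140 / 2008.9 ≈ 34.91 °C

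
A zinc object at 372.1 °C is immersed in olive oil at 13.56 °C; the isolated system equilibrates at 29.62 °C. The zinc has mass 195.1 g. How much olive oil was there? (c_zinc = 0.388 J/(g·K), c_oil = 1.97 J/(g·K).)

|Q_zinc| = |Q_oil|:
195.1×0.388×(372.1 − 29.62) = m×1.97×(29.62 − 13.56)
31.64 m = 25925  ⇒  m ≈ 819.4 g

m ≈ 819 g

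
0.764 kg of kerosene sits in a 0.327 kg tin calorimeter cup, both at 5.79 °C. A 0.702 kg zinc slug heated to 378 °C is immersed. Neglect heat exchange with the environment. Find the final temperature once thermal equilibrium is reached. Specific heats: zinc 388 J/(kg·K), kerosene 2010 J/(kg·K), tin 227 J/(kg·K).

T_f ≈ 59.7 °C

Conservation of energy gives ΣQ = 0:
0.702*388*(T − 378) + 0.764*2010*(T − 5.79) + 0.327*227*(T − 5.79) = 0
1882.2 T = 112279
T ≈ 59.65 °C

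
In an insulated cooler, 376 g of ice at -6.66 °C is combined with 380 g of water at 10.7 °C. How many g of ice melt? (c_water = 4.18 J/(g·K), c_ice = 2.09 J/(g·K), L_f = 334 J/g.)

Cooling the water to 0 °C releases 380×4.18×10.7 = 16996 J.
Warming the ice to 0 °C takes 376×2.09×6.66 = 5233.7 J, leaving 11762 J for melting.
Fully melting the ice requires m_ice L_f = 376×334 = 125584 J.
Since 11762 < 125584 J, not all the ice melts; equilibrium is at 0 °C.
m_melted×334 = 11762  ⇒  m_melted ≈ 35.22 g.

m_melted ≈ 35.2 g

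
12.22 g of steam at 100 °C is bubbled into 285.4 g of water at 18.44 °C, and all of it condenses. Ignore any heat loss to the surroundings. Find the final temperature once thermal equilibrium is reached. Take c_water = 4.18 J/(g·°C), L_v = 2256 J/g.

T_f ≈ 43.9 °C

Setting the total heat transfer to zero:
condense steam: −12.22·2256 = −27568
  condensate cools 100→T: 12.22·4.18·(T − 100) = 51.08(T − 100)
  water warms: 285.4·4.18·(T − 18.44) = 1193(T − 18.44)
1244.1 T = 27568 + 5108 + 21998 = 54675
T ≈ 43.95 °C, under the boiling point, so the assumption holds.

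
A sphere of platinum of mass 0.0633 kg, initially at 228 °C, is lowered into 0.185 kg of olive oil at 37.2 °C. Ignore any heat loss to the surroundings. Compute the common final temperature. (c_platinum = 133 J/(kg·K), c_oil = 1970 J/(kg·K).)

T_f ≈ 41.5 °C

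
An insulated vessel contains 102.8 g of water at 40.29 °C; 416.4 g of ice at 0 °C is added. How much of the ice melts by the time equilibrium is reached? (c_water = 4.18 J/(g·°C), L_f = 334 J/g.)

Water can give up m c ΔT = 102.8×4.18×40.29 = 17313 J before reaching 0 °C.
To melt every bit of ice: 416.4×334 = 139078 J.
Since 17313 < 139078 J, not all the ice melts; equilibrium is at 0 °C.
m_melt = 17313 / L_f = 51.83 g.

m_melted ≈ 51.8 g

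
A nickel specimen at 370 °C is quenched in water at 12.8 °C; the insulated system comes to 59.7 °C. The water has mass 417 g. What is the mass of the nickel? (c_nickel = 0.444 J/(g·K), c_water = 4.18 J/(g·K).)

Energy conservation, ΣQ = 0:
m·0.444·(59.7 − 370) + 417·4.18·(59.7 − 12.8) = 0
-137.77 m = -81750
m = -81750/-137.77 ≈ 593.4 g

m ≈ 593 g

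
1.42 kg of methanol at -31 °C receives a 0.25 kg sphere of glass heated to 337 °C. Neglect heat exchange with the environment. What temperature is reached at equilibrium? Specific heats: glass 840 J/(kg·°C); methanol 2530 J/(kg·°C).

T_f is the heat-capacity-weighted average of the initial temperatures:
T_f = (210*337 + 3592.6*(-31)) / (210 + 3592.6)
    = -40601 / 3802.6 ≈ -10.68 °C

T_f ≈ -10.7 °C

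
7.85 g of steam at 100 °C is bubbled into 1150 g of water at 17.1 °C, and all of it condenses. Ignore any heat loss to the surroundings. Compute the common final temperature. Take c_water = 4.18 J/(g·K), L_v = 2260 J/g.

Energy balance with sensible and latent terms:
condense steam: −7.85·2260 = −17741; condensate cools 100→T: 7.85·4.18·(T − 100) = 32.81(T − 100); original water: 4807(T − 17.1)
4839.8 T = 17741 + 3281.3 + 82200 = 103222
T ≈ 21.33 °C — below 100 °C, confirming all the steam condensed.

T_f ≈ 21.3 °C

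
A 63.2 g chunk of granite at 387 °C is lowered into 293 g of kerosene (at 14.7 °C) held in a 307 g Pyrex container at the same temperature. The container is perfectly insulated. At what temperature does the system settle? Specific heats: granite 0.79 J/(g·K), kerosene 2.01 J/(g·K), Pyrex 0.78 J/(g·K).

T_f ≈ 35.9 °C

Setting the total heat transfer to zero:
63.2*0.79*(T − 387) + 293*2.01*(T − 14.7) + 307*0.78*(T − 14.7) = 0
49.93(T − 387) + 588.93(T − 14.7) + 239.46(T − 14.7) = 0
878.32 T = 31499
T ≈ 35.86 °C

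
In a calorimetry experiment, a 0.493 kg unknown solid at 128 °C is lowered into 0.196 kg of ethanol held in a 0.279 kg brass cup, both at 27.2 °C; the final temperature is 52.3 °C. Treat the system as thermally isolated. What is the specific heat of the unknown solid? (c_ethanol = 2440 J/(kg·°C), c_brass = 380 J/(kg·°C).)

Energy conservation, ΣQ = 0:
0.493·c·(52.3 − 128) + 0.196·2440·(52.3 − 27.2) + 0.279·380·(52.3 − 27.2) = 0
-37.32 c = -14665
c = -14665/-37.32 ≈ 392.9 J/(kg·°C)

c ≈ 393 J/(kg·°C)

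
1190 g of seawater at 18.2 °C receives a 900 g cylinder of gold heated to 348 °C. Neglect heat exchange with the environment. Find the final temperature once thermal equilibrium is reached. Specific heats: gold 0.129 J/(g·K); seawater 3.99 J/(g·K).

T_f ≈ 26.1 °C

Let T be the final temperature. ΣQ_i = 0:
900·0.129·(T − 348) + 1190·3.99·(T − 18.2) = 0
116.1(T − 348) + 4748.1(T − 18.2) = 0
(116.1 + 4748.1) T = 116.1·348 + 4748.1·18.2
T = 126818 / 4864.2 = 26.1 °C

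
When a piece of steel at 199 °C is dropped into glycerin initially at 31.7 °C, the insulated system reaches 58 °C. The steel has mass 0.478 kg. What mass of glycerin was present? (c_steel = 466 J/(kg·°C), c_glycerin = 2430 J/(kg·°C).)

Energy conservation, ΣQ = 0:
0.478·466·(58 − 199) + m·2430·(58 − 31.7) = 0
63909 m = 31407
m = 31407/63909 ≈ 0.4914 kg

m ≈ 0.491 kg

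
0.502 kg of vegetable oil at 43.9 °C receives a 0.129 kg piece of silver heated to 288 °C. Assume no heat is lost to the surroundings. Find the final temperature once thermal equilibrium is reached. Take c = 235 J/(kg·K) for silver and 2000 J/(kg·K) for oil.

T_f ≈ 51.1 °C

T_f = Σ m_i c_i T_i / Σ m_i c_i:
T_f = (30.32·288 + 1004·43.9) / (30.32 + 1004)
    = 52806 / 1034.3 ≈ 51.05 °C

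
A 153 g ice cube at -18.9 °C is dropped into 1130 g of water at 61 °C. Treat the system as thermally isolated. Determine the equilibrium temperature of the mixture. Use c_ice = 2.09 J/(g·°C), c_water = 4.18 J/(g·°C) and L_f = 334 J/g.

Sum of m c ΔT and latent-heat terms is zero:
ice -18.9→0 °C: 153·2.09·18.9 = 6043.7; melt ice: 153·334 = 51102; meltwater 0→T: 153·4.18·T = 639.54 T; water: 4723.4(T − 61)
5362.9 T = 288127 − 57146 = 230982
T ≈ 43.07 °C (positive, so assuming full melt was valid).

T_f ≈ 43.1 °C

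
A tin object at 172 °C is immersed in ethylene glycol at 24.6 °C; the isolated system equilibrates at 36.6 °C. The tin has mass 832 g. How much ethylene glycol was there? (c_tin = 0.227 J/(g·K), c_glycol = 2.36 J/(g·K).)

m ≈ 903 g

Setting the total heat transfer to zero:
832·0.227·(36.6 − 172) + m·2.36·(36.6 − 24.6) = 0
28.32 m = 25572
m = 25572/28.32 ≈ 903 g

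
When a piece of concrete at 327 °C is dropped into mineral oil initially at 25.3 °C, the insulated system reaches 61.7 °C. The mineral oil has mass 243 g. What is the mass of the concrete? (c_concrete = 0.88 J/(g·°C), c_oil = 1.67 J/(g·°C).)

m ≈ 63.3 g

|Q_concrete| = |Q_oil|:
m·0.88·(327 − 61.7) = 243·1.67·(61.7 − 25.3)
233.46 m = 14771  ⇒  m ≈ 63.27 g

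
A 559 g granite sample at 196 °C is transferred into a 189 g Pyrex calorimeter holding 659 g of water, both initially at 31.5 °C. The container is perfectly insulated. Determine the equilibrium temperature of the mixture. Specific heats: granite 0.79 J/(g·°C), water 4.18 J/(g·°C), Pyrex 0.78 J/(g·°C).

T_f ≈ 53.2 °C

T_f = Σ m_i c_i T_i / Σ m_i c_i:
T_f = (441.61×196 + 2754.6×31.5 + 147.42×31.5) / (441.61 + 2754.6 + 147.42)
    = 177970 / 3343.7 ≈ 53.23 °C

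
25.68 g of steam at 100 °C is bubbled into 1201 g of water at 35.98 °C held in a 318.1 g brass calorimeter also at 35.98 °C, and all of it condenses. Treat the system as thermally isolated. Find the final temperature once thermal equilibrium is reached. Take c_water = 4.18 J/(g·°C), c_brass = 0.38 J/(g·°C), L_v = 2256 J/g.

Taking heat into each body as positive, Σ m c ΔT = 0:
latent heat released on condensation: 25.68·2256 = 57934
  condensed water 100 °C→T: 107.34(T − 100)
  water warms: 1201·4.18·(T − 35.98) = 5020.2(T − 35.98)
  cup: 120.88(T − 35.98)
5248.4 T = 57934 + 10734 + 184975 = 253644
T ≈ 48.33 °C, under the boiling point, so the assumption holds.

T_f ≈ 48.3 °C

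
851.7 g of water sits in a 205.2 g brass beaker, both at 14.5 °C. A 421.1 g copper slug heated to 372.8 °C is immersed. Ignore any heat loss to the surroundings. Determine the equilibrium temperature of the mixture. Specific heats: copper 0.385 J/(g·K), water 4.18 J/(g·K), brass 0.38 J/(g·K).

T_f ≈ 29.8 °C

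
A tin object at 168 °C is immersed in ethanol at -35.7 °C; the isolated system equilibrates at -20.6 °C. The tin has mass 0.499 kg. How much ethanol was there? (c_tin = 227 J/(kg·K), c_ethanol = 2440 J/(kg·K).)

m ≈ 0.58 kg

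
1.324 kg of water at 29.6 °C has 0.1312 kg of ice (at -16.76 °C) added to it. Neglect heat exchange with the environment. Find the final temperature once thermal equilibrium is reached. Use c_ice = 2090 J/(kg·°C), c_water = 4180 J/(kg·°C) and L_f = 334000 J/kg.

Taking heat into each body as positive, Σ m c ΔT = 0:
ice -16.76→0 °C: 0.1312·2090·16.76 = 4595.7; latent heat to melt: 0.1312·334000 = 43821; meltwater 0→T: 0.1312·4180·T = 548.42 T; water cools: 1.324·4180·(T − 29.6) = 5534.3(T − 29.6)
6082.7 T = 163816 − 48417 = 115399
T ≈ 18.97 °C — above 0 °C, consistent with complete melting.

T_f ≈ 19.0 °C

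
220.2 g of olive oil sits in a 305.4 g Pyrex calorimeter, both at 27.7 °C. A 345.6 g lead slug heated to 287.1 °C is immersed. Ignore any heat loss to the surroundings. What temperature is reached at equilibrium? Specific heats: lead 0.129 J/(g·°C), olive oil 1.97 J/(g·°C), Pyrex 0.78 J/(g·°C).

T_f ≈ 43.8 °C

Setting the total heat transfer to zero:
345.6·0.129·(T − 287.1) + 220.2·1.97·(T − 27.7) + 305.4·0.78·(T − 27.7) = 0
(44.58 + 433.79 + 238.21) T = 44.58·287.1 + 433.79·27.7 + 238.21·27.7
T ≈ 43.84 °C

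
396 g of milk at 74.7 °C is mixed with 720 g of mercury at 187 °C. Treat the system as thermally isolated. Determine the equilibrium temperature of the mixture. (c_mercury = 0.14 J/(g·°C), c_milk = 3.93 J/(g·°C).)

Setting the total heat transfer to zero:
720*0.14*(T − 187) + 396*3.93*(T − 74.7) = 0
100.8(T − 187) + 1556.3(T − 74.7) = 0
1657.1 T = 135104
T ≈ 81.53 °C

T_f ≈ 81.5 °C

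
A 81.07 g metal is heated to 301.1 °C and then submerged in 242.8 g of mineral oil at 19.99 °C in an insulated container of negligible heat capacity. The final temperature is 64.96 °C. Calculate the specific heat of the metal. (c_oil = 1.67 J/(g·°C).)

c ≈ 0.952 J/(g·°C)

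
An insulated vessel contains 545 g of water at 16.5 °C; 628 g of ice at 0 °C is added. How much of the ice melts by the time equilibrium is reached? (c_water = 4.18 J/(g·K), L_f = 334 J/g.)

Heat available from the water dropping to 0 °C: 545·4.18·16.5 = 37589 J.
Melting all 628 g of ice would need 628·334 = 209752 J.
37589 J < 209752 J, so only part of the ice melts and the system sits at 0 °C.
m_melt = 37589 / L_f = 112.5 g.

m_melted ≈ 113 g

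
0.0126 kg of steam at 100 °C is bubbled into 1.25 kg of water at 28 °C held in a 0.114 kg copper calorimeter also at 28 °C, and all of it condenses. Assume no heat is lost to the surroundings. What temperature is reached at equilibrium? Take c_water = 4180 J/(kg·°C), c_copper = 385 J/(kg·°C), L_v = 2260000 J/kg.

T_f ≈ 34.1 °C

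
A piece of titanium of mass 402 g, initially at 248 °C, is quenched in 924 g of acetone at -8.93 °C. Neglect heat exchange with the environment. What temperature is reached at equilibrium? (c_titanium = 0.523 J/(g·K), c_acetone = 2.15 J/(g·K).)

Net heat exchanged in the isolated system is zero:
402·0.523·(T − 248) + 924·2.15·(T − (-8.93)) = 0
2196.8 T = 34401
T = 34401 / 2196.8 = 15.7 °C

T_f ≈ 15.7 °C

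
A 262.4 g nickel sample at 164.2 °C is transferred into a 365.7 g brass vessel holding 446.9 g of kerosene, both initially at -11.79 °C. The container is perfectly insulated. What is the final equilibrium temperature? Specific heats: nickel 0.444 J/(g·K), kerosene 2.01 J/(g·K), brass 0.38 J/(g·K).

Heat gained plus heat lost sum to zero:
262.4*0.444*(T − 164.2) + 446.9*2.01*(T − (-11.79)) + 365.7*0.38*(T − (-11.79)) = 0
(116.51 + 898.27 + 138.97) T = 116.51*164.2 + 898.27*(-11.79) + 138.97*(-11.79)
T = 6901.2 / 1153.7 = 5.98 °C

T_f ≈ 6.0 °C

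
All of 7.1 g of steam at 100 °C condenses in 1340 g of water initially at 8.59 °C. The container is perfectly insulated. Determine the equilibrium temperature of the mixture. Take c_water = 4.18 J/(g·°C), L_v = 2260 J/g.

T_f ≈ 11.9 °C

Net heat exchanged in the isolated system is zero:
steam→water at 100 °C releases m L_v = 7.1×2260 = 16046
  condensate cools 100→T: 7.1×4.18×(T − 100) = 29.68(T − 100)
  water warms: 1340×4.18×(T − 8.59) = 5601.2(T − 8.59)
5630.9 T = 16046 + 2967.8 + 48114 = 67128
T ≈ 11.92 °C (< 100 °C, so full condensation is consistent).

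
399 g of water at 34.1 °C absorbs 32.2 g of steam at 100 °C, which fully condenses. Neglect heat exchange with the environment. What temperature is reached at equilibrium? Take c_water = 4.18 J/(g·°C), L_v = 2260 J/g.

Taking heat into each body as positive, Σ m c ΔT = 0:
steam→water at 100 °C releases m L_v = 32.2×2260 = 72772
  condensed water 100 °C→T: 134.6(T − 100)
  water warms: 399×4.18×(T − 34.1) = 1667.8(T − 34.1)
1802.4 T = 72772 + 13460 + 56873 = 143104
T ≈ 79.40 °C (< 100 °C, so full condensation is consistent).

T_f ≈ 79.4 °C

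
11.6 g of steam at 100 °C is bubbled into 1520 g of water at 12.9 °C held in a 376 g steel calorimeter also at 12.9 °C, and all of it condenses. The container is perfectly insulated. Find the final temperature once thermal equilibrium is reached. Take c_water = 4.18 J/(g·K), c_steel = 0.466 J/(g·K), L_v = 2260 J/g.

Setting the total heat transfer to zero:
steam→water at 100 °C releases m L_v = 11.6·2260 = 26216; condensed water 100 °C→T: 48.49(T − 100); original water: 6353.6(T − 12.9); steel cup: 376·0.466·(T − 12.9) = 175.22(T − 12.9)
6577.3 T = 26216 + 4848.8 + 84222 = 115287
T ≈ 17.53 °C, under the boiling point, so the assumption holds.

T_f ≈ 17.5 °C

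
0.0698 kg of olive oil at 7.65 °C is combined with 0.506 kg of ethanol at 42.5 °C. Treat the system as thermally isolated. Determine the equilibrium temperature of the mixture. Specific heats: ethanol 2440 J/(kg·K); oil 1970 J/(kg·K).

Net heat exchanged in the isolated system is zero:
0.506·2440·(T − 42.5) + 0.0698·1970·(T − 7.65) = 0
1234.6(T − 42.5) + 137.51(T − 7.65) = 0
(1234.6 + 137.51) T = 1234.6·42.5 + 137.51·7.65
T ≈ 39.01 °C

T_f ≈ 39.0 °C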